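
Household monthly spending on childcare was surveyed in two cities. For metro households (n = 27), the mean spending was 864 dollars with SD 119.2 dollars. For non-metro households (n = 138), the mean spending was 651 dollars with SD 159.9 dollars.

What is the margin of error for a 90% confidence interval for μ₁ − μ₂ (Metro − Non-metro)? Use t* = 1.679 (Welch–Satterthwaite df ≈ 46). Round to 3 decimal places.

44.786

Standard errors of each mean: 119.2/√27 = 22.9401 and 159.9/√138 = 13.6116.
SE(x̄₁ − x̄₂) = √(22.9401² + 13.6116²) = 26.6744 for independent samples with unequal variances.
With t* = 1.679, the margin is 1.679 × 26.6744 = 44.7863.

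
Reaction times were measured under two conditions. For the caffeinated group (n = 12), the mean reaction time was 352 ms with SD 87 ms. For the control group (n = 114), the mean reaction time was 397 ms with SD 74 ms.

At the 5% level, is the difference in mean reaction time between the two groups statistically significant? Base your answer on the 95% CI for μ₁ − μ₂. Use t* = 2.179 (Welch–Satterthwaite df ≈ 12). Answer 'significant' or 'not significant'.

not significant

SE₁ = s₁/√n₁ = 87/√12 = 25.1147; SE₂ = 74/√114 = 6.9307.
Independent samples, unequal variances: SE_diff = √(SE₁² + SE₂²) = √(630.74815609 + 48.03460249) = 26.0535.
t* = 2.179, so margin of error = 2.179 × 26.0535 = 56.7706.
Difference in means = 352 − 397 = -45.0000.
-45.0000 ± 56.7706 → (-101.7706, 11.7706).
The interval (-101.7706, 11.7706) contains 0, so the difference is not significant.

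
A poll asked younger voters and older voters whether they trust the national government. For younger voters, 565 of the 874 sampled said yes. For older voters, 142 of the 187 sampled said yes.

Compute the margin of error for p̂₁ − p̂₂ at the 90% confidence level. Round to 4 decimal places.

p̂₁ = 565/874 = 0.6465 and p̂₂ = 142/187 = 0.7594.
SE₁ = √(p̂₁(1−p̂₁)/n₁) = √(0.6465·0.3535/874) = 0.01617; SE₂ = √(0.7594·0.2406/187) = 0.03126.
Independent samples: SE of the difference = √(SE₁² + SE₂²) = √(0.0002614689 + 0.0009771876) = 0.03519.
z* for 90% confidence is 1.645, so the margin of error is 1.645 × 0.03519 = 0.05789.

0.0579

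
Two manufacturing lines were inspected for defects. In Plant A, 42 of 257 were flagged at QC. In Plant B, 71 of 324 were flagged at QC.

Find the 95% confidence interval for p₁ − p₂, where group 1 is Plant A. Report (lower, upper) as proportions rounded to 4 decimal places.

p̂₁ = 42/257 = 0.1634 and p̂₂ = 71/324 = 0.2191.
SE₁ = √(p̂₁(1−p̂₁)/n₁) = √(0.1634·0.8366/257) = 0.02306; SE₂ = √(0.2191·0.7809/324) = 0.02298.
Independent samples: SE of the difference = √(SE₁² + SE₂²) = √(0.0005317636 + 0.0005280804) = 0.03256.
z* for 95% confidence is 1.960, so the margin of error is 1.960 × 0.03256 = 0.06382.
Point estimate p̂₁ − p̂₂ = 0.1634 − 0.2191 = -0.0557.
-0.0557 ± 0.06382 → (-0.1195, 0.0081).

(-0.1195, 0.0081)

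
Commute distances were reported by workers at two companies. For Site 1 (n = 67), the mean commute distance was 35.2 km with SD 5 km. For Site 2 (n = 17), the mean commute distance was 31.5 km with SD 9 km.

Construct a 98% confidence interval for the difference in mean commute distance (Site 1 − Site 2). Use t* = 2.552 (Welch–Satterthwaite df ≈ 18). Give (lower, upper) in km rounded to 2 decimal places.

(-2.08, 9.48)

Standard errors of each mean: 5/√67 = 0.6108 and 9/√17 = 2.1828.
SE(x̄₁ − x̄₂) = √(0.6108² + 2.1828²) = 2.2666 for independent samples with unequal variances.
With t* = 2.552, the margin is 2.552 × 2.2666 = 5.7844.
x̄₁ − x̄₂ = 35.2 − 31.5 = 3.7000; the interval is 3.7000 ± 5.7844 = (-2.08, 9.48).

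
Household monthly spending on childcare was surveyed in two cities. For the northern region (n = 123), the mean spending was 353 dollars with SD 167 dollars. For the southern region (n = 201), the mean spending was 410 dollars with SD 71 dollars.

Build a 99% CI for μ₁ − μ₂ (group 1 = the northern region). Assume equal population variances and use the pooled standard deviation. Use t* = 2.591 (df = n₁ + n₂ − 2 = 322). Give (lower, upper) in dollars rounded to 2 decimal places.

s_p = √[((n₁−1)s₁² + (n₂−1)s₂²)/(n₁+n₂−2)] = √[(122·167² + 200·71²)/322] = 117.0372.
SE = 117.0372·√(1/123 + 1/201) = 13.3982.
With t* = 2.591, margin = 2.591 × 13.3982 = 34.7147.
x̄₁ − x̄₂ = 353 − 410 = -57.0000; interval -57.0000 ± 34.7147 = (-91.71, -22.29).

(-91.71, -22.29)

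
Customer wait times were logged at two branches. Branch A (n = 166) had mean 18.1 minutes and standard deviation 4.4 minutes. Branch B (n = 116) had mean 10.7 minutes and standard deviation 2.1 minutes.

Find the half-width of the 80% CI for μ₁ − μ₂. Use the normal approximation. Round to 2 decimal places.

Standard errors of each mean: 4.4/√166 = 0.3415 and 2.1/√116 = 0.1950.
SE(x̄₁ − x̄₂) = √(0.3415² + 0.1950²) = 0.3933 for independent samples with unequal variances.
With z* = 1.282, the margin is 1.282 × 0.3933 = 0.5042.

0.50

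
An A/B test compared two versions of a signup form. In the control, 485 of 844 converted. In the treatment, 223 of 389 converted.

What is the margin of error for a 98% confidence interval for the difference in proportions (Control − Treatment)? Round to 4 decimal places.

0.0705

p̂₁ = 485/844 = 0.5746 and p̂₂ = 223/389 = 0.5733.
SE₁ = √(p̂₁(1−p̂₁)/n₁) = √(0.5746·0.4254/844) = 0.01702; SE₂ = √(0.5733·0.4267/389) = 0.02508.
Independent samples: SE of the difference = √(SE₁² + SE₂²) = √(0.0002896804 + 0.0006290064) = 0.03031.
z* for 98% confidence is 2.326, so the margin of error is 2.326 × 0.03031 = 0.07050.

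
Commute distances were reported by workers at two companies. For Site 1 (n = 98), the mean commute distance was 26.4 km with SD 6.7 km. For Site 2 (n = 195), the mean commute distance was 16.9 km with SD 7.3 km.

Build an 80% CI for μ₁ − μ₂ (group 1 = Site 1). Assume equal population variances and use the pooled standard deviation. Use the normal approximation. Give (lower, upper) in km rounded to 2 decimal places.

(8.37, 10.63)

s_p = √[((n₁−1)s₁² + (n₂−1)s₂²)/(n₁+n₂−2)] = √[(97·6.7² + 194·7.3²)/291] = 7.1056.
SE = 7.1056·√(1/98 + 1/195) = 0.8798.
With z* = 1.282, margin = 1.282 × 0.8798 = 1.1279.
x̄₁ − x̄₂ = 26.4 − 16.9 = 9.5000; interval 9.5000 ± 1.1279 = (8.37, 10.63).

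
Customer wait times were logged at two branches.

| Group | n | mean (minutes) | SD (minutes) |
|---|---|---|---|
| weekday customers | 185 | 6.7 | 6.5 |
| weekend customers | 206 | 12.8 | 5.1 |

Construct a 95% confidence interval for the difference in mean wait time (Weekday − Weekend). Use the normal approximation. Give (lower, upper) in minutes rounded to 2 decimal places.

SE₁ = s₁/√n₁ = 6.5/√185 = 0.4779; SE₂ = 5.1/√206 = 0.3553.
Independent samples, unequal variances: SE_diff = √(SE₁² + SE₂²) = √(0.22838841 + 0.12623809) = 0.5955.
z* = 1.960, so margin of error = 1.960 × 0.5955 = 1.1672.
Difference in means = 6.7 − 12.8 = -6.1000.
-6.1000 ± 1.1672 → (-7.27, -4.93).

(-7.27, -4.93)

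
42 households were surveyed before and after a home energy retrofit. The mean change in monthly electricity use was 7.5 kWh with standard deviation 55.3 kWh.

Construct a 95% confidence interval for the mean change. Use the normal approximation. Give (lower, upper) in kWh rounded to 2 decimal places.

Paired design: SE = s_d/√n = 55.3/√42 = 8.5330.
z* = 1.960; margin of error = 1.960 × 8.5330 = 16.7247.
7.5 ± 16.7247 → (-9.22, 24.22).

(-9.22, 24.22)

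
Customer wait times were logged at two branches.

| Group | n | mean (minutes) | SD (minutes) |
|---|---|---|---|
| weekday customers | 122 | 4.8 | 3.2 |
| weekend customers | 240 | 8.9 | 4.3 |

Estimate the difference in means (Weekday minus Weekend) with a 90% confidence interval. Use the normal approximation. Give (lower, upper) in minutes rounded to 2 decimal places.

SE₁ = s₁/√n₁ = 3.2/√122 = 0.2897; SE₂ = 4.3/√240 = 0.2776.
Independent samples, unequal variances: SE_diff = √(SE₁² + SE₂²) = √(0.08392609 + 0.07706176) = 0.4012.
z* = 1.645, so margin of error = 1.645 × 0.4012 = 0.6600.
Difference in means = 4.8 − 8.9 = -4.1000.
-4.1000 ± 0.6600 → (-4.76, -3.44).

(-4.76, -3.44)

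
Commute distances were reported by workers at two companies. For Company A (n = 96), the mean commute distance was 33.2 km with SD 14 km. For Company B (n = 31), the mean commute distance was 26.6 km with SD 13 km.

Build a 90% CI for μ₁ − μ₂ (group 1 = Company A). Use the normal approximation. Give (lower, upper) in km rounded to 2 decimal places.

Per-group SEs: s₁/√n₁ = 14/√96 = 1.4289, s₂/√n₂ = 13/√31 = 2.3349.
Unpooled SE of the difference: √(2.04175521 + 5.45175801) = 2.7374.
Margin of error = z* · SE = 1.645 × 2.7374 = 4.5030.
x̄₁ − x̄₂ = 33.2 − 26.6 = 6.6000.
CI: 6.6000 ± 4.5030 = (2.10, 11.10).

(2.10, 11.10)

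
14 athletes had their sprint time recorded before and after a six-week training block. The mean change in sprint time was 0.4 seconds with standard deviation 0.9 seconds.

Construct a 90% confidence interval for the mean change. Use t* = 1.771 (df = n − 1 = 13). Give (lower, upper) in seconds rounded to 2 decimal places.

(-0.03, 0.83)

Paired design: SE = s_d/√n = 0.9/√14 = 0.2405.
t* = 1.771; margin of error = 1.771 × 0.2405 = 0.4259.
0.4 ± 0.4259 → (-0.03, 0.83).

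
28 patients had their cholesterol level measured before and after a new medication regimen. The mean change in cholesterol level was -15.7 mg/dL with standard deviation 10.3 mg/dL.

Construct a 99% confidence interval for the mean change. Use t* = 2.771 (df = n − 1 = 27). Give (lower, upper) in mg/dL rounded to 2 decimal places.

This is a matched-pairs design, so SE = s_d/√n = 10.3/√28 = 1.9465.
Margin = 2.771 × 1.9465 = 5.3938; the interval is -15.7 ± 5.3938 = (-21.09, -10.31).

(-21.09, -10.31)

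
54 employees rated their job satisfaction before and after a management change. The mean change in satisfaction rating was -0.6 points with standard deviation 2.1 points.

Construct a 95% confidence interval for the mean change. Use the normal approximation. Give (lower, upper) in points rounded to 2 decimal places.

This is a matched-pairs design, so SE = s_d/√n = 2.1/√54 = 0.2858.
Margin = 1.960 × 0.2858 = 0.5602; the interval is -0.6 ± 0.5602 = (-1.16, -0.04).

(-1.16, -0.04)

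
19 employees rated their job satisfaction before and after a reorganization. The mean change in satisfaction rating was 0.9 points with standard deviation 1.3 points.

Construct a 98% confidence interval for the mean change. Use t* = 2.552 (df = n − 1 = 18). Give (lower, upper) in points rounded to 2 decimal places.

Paired design: SE = s_d/√n = 1.3/√19 = 0.2982.
t* = 2.552; margin of error = 2.552 × 0.2982 = 0.7610.
0.9 ± 0.7610 → (0.14, 1.66).

(0.14, 1.66)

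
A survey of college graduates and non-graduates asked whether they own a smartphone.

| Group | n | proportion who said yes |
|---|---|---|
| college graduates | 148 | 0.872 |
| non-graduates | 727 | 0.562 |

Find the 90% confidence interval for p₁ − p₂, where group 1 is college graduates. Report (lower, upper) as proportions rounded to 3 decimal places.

The two standard errors are √(0.8720×0.1280/148) = 0.02746 and √(0.5620×0.4380/727) = 0.01840.
Because the samples are independent, SE_diff = √(0.02746² + 0.01840²) = 0.03305.
Using z* = 1.645 for 90%, ME = 1.645 × 0.03305 = 0.05437.
p̂₁ − p̂₂ = 0.3100; interval 0.3100 ± 0.05437 gives (0.256, 0.364).

(0.256, 0.364)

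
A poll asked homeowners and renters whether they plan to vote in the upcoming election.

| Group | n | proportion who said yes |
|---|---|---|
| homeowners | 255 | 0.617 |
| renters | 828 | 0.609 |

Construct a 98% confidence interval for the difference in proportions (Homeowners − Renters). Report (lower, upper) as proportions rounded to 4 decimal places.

(-0.0731, 0.0891)

Each SE is √(p̂(1−p̂)/n): √(0.6170·0.3830/255) = 0.03044 and √(0.6090·0.3910/828) = 0.01696.
SE(p̂₁ − p̂₂) = √(SE₁² + SE₂²) = √(0.0009265936 + 0.0002876416) = 0.03485, since the two samples are independent.
At 98% confidence z* = 2.326; margin = 2.326 × 0.03485 = 0.08106.
The difference is 0.6170 − 0.6090 = 0.0080, so the interval is 0.0080 ± 0.08106 = (-0.0731, 0.0891).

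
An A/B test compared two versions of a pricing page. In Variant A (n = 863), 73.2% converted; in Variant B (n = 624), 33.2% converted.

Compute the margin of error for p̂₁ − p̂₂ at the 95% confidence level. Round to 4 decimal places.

0.0473

SE₁ = √(p̂₁(1−p̂₁)/n₁) = √(0.7320·0.2680/863) = 0.01508; SE₂ = √(0.3320·0.6680/624) = 0.01885.
Independent samples: SE of the difference = √(SE₁² + SE₂²) = √(0.0002274064 + 0.0003553225) = 0.02414.
z* for 95% confidence is 1.960, so the margin of error is 1.960 × 0.02414 = 0.04731.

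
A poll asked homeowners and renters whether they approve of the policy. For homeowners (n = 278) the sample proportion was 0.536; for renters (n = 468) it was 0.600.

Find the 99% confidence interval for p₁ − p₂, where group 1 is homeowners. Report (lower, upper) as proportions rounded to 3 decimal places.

Each SE is √(p̂(1−p̂)/n): √(0.5360·0.4640/278) = 0.02991 and √(0.6000·0.4000/468) = 0.02265.
SE(p̂₁ − p̂₂) = √(SE₁² + SE₂²) = √(0.0008946081 + 0.0005130225) = 0.03752, since the two samples are independent.
At 99% confidence z* = 2.576; margin = 2.576 × 0.03752 = 0.09665.
The difference is 0.5360 − 0.6000 = -0.0640, so the interval is -0.0640 ± 0.09665 = (-0.161, 0.033).

(-0.161, 0.033)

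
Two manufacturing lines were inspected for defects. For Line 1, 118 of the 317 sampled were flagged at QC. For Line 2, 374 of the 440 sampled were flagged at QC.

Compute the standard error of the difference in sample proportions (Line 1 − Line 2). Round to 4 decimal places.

0.0320

p̂₁ = 118/317 = 0.3722 and p̂₂ = 374/440 = 0.8500.
SE₁ = √(p̂₁(1−p̂₁)/n₁) = √(0.3722·0.6278/317) = 0.02715; SE₂ = √(0.8500·0.1500/440) = 0.01702.
Independent samples: SE of the difference = √(SE₁² + SE₂²) = √(0.0007371225 + 0.0002896804) = 0.03204.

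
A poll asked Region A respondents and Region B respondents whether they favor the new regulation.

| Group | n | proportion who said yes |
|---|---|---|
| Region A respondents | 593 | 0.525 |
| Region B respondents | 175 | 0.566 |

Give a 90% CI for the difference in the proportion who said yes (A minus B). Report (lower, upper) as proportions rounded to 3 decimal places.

SE₁ = √(p̂₁(1−p̂₁)/n₁) = √(0.5250·0.4750/593) = 0.02051; SE₂ = √(0.5660·0.4340/175) = 0.03747.
Independent samples: SE of the difference = √(SE₁² + SE₂²) = √(0.0004206601 + 0.0014040009) = 0.04272.
z* for 90% confidence is 1.645, so the margin of error is 1.645 × 0.04272 = 0.07027.
Point estimate p̂₁ − p̂₂ = 0.5250 − 0.5660 = -0.0410.
-0.0410 ± 0.07027 → (-0.111, 0.029).

(-0.111, 0.029)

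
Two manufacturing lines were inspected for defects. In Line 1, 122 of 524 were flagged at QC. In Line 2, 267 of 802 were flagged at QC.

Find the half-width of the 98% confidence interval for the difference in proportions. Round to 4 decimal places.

First, p̂₁ = 122/524 = 0.2328; p̂₂ = 267/802 = 0.3329.
The two standard errors are √(0.2328×0.7672/524) = 0.01846 and √(0.3329×0.6671/802) = 0.01664.
Because the samples are independent, SE_diff = √(0.01846² + 0.01664²) = 0.02485.
Using z* = 2.326 for 98%, ME = 2.326 × 0.02485 = 0.05780.

0.0578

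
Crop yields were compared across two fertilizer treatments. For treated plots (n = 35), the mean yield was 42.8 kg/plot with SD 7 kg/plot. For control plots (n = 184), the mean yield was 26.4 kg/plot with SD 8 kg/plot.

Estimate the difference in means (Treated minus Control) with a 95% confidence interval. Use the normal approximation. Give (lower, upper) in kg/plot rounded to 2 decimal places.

Per-group SEs: s₁/√n₁ = 7/√35 = 1.1832, s₂/√n₂ = 8/√184 = 0.5898.
Unpooled SE of the difference: √(1.39996224 + 0.34786404) = 1.3221.
Margin of error = z* · SE = 1.960 × 1.3221 = 2.5913.
x̄₁ − x̄₂ = 42.8 − 26.4 = 16.4000.
CI: 16.4000 ± 2.5913 = (13.81, 18.99).

(13.81, 18.99)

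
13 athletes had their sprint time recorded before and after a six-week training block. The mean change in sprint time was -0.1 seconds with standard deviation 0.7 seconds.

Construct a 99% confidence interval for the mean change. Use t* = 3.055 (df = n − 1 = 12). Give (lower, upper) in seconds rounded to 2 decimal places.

(-0.69, 0.49)

Paired design: SE = s_d/√n = 0.7/√13 = 0.1941.
t* = 3.055; margin of error = 3.055 × 0.1941 = 0.5930.
-0.1 ± 0.5930 → (-0.69, 0.49).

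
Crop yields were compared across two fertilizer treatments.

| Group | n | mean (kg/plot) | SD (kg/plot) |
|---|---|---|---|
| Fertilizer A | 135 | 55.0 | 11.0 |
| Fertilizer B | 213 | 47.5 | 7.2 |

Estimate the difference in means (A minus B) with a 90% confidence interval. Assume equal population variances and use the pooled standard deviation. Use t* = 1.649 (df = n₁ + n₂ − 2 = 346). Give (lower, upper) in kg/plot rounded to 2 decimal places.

s_p = √[((n₁−1)s₁² + (n₂−1)s₂²)/(n₁+n₂−2)] = √[(134·11.0² + 212·7.2²)/346] = 8.8670.
SE = 8.8670·√(1/135 + 1/213) = 0.9755.
With t* = 1.649, margin = 1.649 × 0.9755 = 1.6086.
x̄₁ − x̄₂ = 55.0 − 47.5 = 7.5000; interval 7.5000 ± 1.6086 = (5.89, 9.11).

(5.89, 9.11)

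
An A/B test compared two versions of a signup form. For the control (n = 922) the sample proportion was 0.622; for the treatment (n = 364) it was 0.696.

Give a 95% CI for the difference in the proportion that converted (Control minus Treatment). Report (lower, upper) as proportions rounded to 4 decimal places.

(-0.1307, -0.0173)

SE₁ = √(p̂₁(1−p̂₁)/n₁) = √(0.6220·0.3780/922) = 0.01597; SE₂ = √(0.6960·0.3040/364) = 0.02411.
Independent samples: SE of the difference = √(SE₁² + SE₂²) = √(0.0002550409 + 0.0005812921) = 0.02892.
z* for 95% confidence is 1.960, so the margin of error is 1.960 × 0.02892 = 0.05668.
Point estimate p̂₁ − p̂₂ = 0.6220 − 0.6960 = -0.0740.
-0.0740 ± 0.05668 → (-0.1307, -0.0173).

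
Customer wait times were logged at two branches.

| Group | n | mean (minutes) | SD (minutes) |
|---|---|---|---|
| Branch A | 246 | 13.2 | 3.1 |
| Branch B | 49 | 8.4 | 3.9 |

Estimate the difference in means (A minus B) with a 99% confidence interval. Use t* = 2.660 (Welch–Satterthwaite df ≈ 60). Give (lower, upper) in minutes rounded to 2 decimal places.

(3.23, 6.37)

Per-group SEs: s₁/√n₁ = 3.1/√246 = 0.1976, s₂/√n₂ = 3.9/√49 = 0.5571.
Unpooled SE of the difference: √(0.03904576 + 0.31036041) = 0.5911.
Margin of error = t* · SE = 2.660 × 0.5911 = 1.5723.
x̄₁ − x̄₂ = 13.2 − 8.4 = 4.8000.
CI: 4.8000 ± 1.5723 = (3.23, 6.37).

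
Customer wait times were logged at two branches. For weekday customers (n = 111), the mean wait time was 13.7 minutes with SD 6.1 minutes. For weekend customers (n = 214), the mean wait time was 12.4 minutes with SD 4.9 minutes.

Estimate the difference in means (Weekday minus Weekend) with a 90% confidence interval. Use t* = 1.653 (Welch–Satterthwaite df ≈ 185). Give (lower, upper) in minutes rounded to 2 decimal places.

(0.19, 2.41)

Per-group SEs: s₁/√n₁ = 6.1/√111 = 0.5790, s₂/√n₂ = 4.9/√214 = 0.3350.
Unpooled SE of the difference: √(0.335241 + 0.112225) = 0.6689.
Margin of error = t* · SE = 1.653 × 0.6689 = 1.1057.
x̄₁ − x̄₂ = 13.7 − 12.4 = 1.3000.
CI: 1.3000 ± 1.1057 = (0.19, 2.41).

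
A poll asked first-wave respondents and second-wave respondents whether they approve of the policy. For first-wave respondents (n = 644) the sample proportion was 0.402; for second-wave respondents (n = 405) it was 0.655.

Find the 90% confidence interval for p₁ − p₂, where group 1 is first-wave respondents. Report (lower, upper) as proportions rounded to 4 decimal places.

SE₁ = √(p̂₁(1−p̂₁)/n₁) = √(0.4020·0.5980/644) = 0.01932; SE₂ = √(0.6550·0.3450/405) = 0.02362.
Independent samples: SE of the difference = √(SE₁² + SE₂²) = √(0.0003732624 + 0.0005579044) = 0.03052.
z* for 90% confidence is 1.645, so the margin of error is 1.645 × 0.03052 = 0.05021.
Point estimate p̂₁ − p̂₂ = 0.4020 − 0.6550 = -0.2530.
-0.2530 ± 0.05021 → (-0.3032, -0.2028).

(-0.3032, -0.2028)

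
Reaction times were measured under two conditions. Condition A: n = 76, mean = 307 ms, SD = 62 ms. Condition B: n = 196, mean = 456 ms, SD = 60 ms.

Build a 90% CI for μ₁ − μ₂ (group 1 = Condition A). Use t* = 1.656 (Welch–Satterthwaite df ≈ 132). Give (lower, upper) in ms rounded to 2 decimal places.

(-162.75, -135.25)

Standard errors of each mean: 62/√76 = 7.1119 and 60/√196 = 4.2857.
SE(x̄₁ − x̄₂) = √(7.1119² + 4.2857²) = 8.3034 for independent samples with unequal variances.
With t* = 1.656, the margin is 1.656 × 8.3034 = 13.7504.
x̄₁ − x̄₂ = 307 − 456 = -149.0000; the interval is -149.0000 ± 13.7504 = (-162.75, -135.25).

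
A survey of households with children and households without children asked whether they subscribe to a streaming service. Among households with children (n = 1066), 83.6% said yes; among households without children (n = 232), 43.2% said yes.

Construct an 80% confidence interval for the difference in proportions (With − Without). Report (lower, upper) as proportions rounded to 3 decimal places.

The two standard errors are √(0.8360×0.1640/1066) = 0.01134 and √(0.4320×0.5680/232) = 0.03252.
Because the samples are independent, SE_diff = √(0.01134² + 0.03252²) = 0.03444.
Using z* = 1.282 for 80%, ME = 1.282 × 0.03444 = 0.04415.
p̂₁ − p̂₂ = 0.4040; interval 0.4040 ± 0.04415 gives (0.360, 0.448).

(0.360, 0.448)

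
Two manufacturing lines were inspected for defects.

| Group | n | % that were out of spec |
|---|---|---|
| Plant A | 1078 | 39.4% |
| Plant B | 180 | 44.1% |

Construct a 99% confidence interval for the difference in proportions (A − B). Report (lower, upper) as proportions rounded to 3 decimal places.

SE₁ = √(p̂₁(1−p̂₁)/n₁) = √(0.3940·0.6060/1078) = 0.01488; SE₂ = √(0.4410·0.5590/180) = 0.03701.
Independent samples: SE of the difference = √(SE₁² + SE₂²) = √(0.0002214144 + 0.0013697401) = 0.03989.
z* for 99% confidence is 2.576, so the margin of error is 2.576 × 0.03989 = 0.10276.
Point estimate p̂₁ − p̂₂ = 0.3940 − 0.4410 = -0.0470.
-0.0470 ± 0.10276 → (-0.150, 0.056).

(-0.150, 0.056)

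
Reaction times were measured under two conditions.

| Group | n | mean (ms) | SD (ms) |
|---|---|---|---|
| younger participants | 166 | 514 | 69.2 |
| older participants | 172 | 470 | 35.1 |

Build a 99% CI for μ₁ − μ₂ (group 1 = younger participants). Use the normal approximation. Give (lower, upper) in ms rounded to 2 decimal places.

(28.54, 59.46)

Per-group SEs: s₁/√n₁ = 69.2/√166 = 5.3710, s₂/√n₂ = 35.1/√172 = 2.6763.
Unpooled SE of the difference: √(28.847641 + 7.16258169) = 6.0009.
Margin of error = z* · SE = 2.576 × 6.0009 = 15.4583.
x̄₁ − x̄₂ = 514 − 470 = 44.0000.
CI: 44.0000 ± 15.4583 = (28.54, 59.46).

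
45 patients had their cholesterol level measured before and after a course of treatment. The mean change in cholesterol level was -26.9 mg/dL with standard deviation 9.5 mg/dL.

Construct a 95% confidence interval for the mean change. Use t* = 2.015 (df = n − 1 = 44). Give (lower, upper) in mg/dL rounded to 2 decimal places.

(-29.75, -24.05)

This is a matched-pairs design, so SE = s_d/√n = 9.5/√45 = 1.4162.
Margin = 2.015 × 1.4162 = 2.8536; the interval is -26.9 ± 2.8536 = (-29.75, -24.05).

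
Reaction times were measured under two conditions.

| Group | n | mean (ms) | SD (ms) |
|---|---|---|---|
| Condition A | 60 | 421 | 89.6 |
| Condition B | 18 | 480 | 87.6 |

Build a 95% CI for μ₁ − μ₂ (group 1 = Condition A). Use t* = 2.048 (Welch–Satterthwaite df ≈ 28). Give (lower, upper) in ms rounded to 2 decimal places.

SE₁ = s₁/√n₁ = 89.6/√60 = 11.5673; SE₂ = 87.6/√18 = 20.6475.
Independent samples, unequal variances: SE_diff = √(SE₁² + SE₂²) = √(133.80242929 + 426.31925625) = 23.6669.
t* = 2.048, so margin of error = 2.048 × 23.6669 = 48.4698.
Difference in means = 421 − 480 = -59.0000.
-59.0000 ± 48.4698 → (-107.47, -10.53).

(-107.47, -10.53)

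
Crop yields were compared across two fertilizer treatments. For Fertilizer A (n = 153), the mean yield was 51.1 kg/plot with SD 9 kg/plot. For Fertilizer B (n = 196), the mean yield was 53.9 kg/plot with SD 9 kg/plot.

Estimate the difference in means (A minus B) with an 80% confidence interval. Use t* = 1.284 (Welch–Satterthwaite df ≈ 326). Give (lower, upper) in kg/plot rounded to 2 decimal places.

(-4.05, -1.55)

Standard errors of each mean: 9/√153 = 0.7276 and 9/√196 = 0.6429.
SE(x̄₁ − x̄₂) = √(0.7276² + 0.6429²) = 0.9709 for independent samples with unequal variances.
With t* = 1.284, the margin is 1.284 × 0.9709 = 1.2466.
x̄₁ − x̄₂ = 51.1 − 53.9 = -2.8000; the interval is -2.8000 ± 1.2466 = (-4.05, -1.55).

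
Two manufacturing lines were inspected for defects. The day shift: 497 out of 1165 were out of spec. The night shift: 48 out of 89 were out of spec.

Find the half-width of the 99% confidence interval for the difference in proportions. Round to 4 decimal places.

First, p̂₁ = 497/1165 = 0.4266; p̂₂ = 48/89 = 0.5393.
The two standard errors are √(0.4266×0.5734/1165) = 0.01449 and √(0.5393×0.4607/89) = 0.05284.
Because the samples are independent, SE_diff = √(0.01449² + 0.05284²) = 0.05479.
Using z* = 2.576 for 99%, ME = 2.576 × 0.05479 = 0.14114.

0.1411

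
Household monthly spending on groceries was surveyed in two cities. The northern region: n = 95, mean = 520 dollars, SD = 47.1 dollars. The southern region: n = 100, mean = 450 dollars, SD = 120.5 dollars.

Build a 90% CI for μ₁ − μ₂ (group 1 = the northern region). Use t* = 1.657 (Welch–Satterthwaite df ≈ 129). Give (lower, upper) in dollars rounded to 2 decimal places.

Standard errors of each mean: 47.1/√95 = 4.8324 and 120.5/√100 = 12.0500.
SE(x̄₁ − x̄₂) = √(4.8324² + 12.0500²) = 12.9829 for independent samples with unequal variances.
With t* = 1.657, the margin is 1.657 × 12.9829 = 21.5127.
x̄₁ − x̄₂ = 520 − 450 = 70.0000; the interval is 70.0000 ± 21.5127 = (48.49, 91.51).

(48.49, 91.51)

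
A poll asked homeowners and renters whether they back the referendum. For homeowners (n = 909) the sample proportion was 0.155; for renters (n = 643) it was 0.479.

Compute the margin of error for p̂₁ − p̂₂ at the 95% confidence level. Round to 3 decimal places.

0.045

SE₁ = √(p̂₁(1−p̂₁)/n₁) = √(0.1550·0.8450/909) = 0.01200; SE₂ = √(0.4790·0.5210/643) = 0.01970.
Independent samples: SE of the difference = √(SE₁² + SE₂²) = √(0.000144 + 0.00038809) = 0.02307.
z* for 95% confidence is 1.960, so the margin of error is 1.960 × 0.02307 = 0.04522.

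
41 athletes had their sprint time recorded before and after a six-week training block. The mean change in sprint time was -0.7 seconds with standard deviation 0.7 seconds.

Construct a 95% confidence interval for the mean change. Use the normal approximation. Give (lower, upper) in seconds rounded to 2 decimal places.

Paired design: SE = s_d/√n = 0.7/√41 = 0.1093.
z* = 1.960; margin of error = 1.960 × 0.1093 = 0.2142.
-0.7 ± 0.2142 → (-0.91, -0.49).

(-0.91, -0.49)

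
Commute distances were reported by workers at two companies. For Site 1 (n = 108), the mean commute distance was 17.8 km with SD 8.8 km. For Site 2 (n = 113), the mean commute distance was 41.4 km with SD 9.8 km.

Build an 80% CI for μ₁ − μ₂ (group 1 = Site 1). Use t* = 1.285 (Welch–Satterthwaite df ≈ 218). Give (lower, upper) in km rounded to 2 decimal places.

(-25.21, -21.99)

Standard errors of each mean: 8.8/√108 = 0.8468 and 9.8/√113 = 0.9219.
SE(x̄₁ − x̄₂) = √(0.8468² + 0.9219²) = 1.2518 for independent samples with unequal variances.
With t* = 1.285, the margin is 1.285 × 1.2518 = 1.6086.
x̄₁ − x̄₂ = 17.8 − 41.4 = -23.6000; the interval is -23.6000 ± 1.6086 = (-25.21, -21.99).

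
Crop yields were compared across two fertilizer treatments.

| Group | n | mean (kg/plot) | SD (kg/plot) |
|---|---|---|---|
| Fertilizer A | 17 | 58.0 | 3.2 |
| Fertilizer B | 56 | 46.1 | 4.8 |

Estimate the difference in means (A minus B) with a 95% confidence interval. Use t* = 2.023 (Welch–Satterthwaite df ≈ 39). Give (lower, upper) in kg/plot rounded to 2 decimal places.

SE₁ = s₁/√n₁ = 3.2/√17 = 0.7761; SE₂ = 4.8/√56 = 0.6414.
Independent samples, unequal variances: SE_diff = √(SE₁² + SE₂²) = √(0.60233121 + 0.41139396) = 1.0068.
t* = 2.023, so margin of error = 2.023 × 1.0068 = 2.0368.
Difference in means = 58.0 − 46.1 = 11.9000.
11.9000 ± 2.0368 → (9.86, 13.94).

(9.86, 13.94)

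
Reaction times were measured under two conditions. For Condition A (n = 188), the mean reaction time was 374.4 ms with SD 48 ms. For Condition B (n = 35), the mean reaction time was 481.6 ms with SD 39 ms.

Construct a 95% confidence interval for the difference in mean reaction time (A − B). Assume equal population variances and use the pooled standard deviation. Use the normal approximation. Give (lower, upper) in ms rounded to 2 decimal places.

(-124.06, -90.34)

s_p = √[((n₁−1)s₁² + (n₂−1)s₂²)/(n₁+n₂−2)] = √[(187·48² + 34·39²)/221] = 46.7283.
SE = 46.7283·√(1/188 + 1/35) = 8.6024.
With z* = 1.960, margin = 1.960 × 8.6024 = 16.8607.
x̄₁ − x̄₂ = 374.4 − 481.6 = -107.2000; interval -107.2000 ± 16.8607 = (-124.06, -90.34).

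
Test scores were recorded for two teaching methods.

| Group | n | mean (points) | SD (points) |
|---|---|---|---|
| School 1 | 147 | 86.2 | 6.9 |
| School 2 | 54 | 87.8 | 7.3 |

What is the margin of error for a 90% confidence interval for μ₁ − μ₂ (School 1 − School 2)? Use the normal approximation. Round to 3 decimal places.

1.883

SE₁ = s₁/√n₁ = 6.9/√147 = 0.5691; SE₂ = 7.3/√54 = 0.9934.
Independent samples, unequal variances: SE_diff = √(SE₁² + SE₂²) = √(0.32387481 + 0.98684356) = 1.1449.
z* = 1.645, so margin of error = 1.645 × 1.1449 = 1.8834.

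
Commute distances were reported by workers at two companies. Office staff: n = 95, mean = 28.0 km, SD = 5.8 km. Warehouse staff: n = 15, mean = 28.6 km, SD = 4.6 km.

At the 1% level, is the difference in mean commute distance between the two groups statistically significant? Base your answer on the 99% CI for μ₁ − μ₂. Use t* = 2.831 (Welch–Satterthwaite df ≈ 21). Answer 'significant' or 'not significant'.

Standard errors of each mean: 5.8/√95 = 0.5951 and 4.6/√15 = 1.1877.
SE(x̄₁ − x̄₂) = √(0.5951² + 1.1877²) = 1.3284 for independent samples with unequal variances.
With t* = 2.831, the margin is 2.831 × 1.3284 = 3.7607.
x̄₁ − x̄₂ = 28.0 − 28.6 = -0.6000; the interval is -0.6000 ± 3.7607 = (-4.3607, 3.1607).
The interval (-4.3607, 3.1607) contains 0, so the difference is not significant.

not significant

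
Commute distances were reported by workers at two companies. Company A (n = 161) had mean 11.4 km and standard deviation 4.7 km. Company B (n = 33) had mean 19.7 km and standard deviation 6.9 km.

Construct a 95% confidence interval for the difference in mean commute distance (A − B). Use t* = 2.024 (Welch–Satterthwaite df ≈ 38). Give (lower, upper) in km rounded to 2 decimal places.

(-10.84, -5.76)

Per-group SEs: s₁/√n₁ = 4.7/√161 = 0.3704, s₂/√n₂ = 6.9/√33 = 1.2011.
Unpooled SE of the difference: √(0.13719616 + 1.44264121) = 1.2569.
Margin of error = t* · SE = 2.024 × 1.2569 = 2.5440.
x̄₁ − x̄₂ = 11.4 − 19.7 = -8.3000.
CI: -8.3000 ± 2.5440 = (-10.84, -5.76).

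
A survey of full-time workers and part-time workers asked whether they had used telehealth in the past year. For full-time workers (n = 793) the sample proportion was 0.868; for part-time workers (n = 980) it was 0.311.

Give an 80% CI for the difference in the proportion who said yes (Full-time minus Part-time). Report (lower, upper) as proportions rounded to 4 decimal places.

(0.5326, 0.5814)

SE₁ = √(p̂₁(1−p̂₁)/n₁) = √(0.8680·0.1320/793) = 0.01202; SE₂ = √(0.3110·0.6890/980) = 0.01479.
Independent samples: SE of the difference = √(SE₁² + SE₂²) = √(0.0001444804 + 0.0002187441) = 0.01906.
z* for 80% confidence is 1.282, so the margin of error is 1.282 × 0.01906 = 0.02443.
Point estimate p̂₁ − p̂₂ = 0.8680 − 0.3110 = 0.5570.
0.5570 ± 0.02443 → (0.5326, 0.5814).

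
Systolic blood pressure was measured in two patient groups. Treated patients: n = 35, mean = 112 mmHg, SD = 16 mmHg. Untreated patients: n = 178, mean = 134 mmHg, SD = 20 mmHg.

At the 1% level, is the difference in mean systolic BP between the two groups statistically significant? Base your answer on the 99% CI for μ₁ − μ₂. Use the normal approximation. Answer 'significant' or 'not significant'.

Per-group SEs: s₁/√n₁ = 16/√35 = 2.7045, s₂/√n₂ = 20/√178 = 1.4991.
Unpooled SE of the difference: √(7.31432025 + 2.24730081) = 3.0922.
Margin of error = z* · SE = 2.576 × 3.0922 = 7.9655.
x̄₁ − x̄₂ = 112 − 134 = -22.0000.
CI: -22.0000 ± 7.9655 = (-29.9655, -14.0345).
The interval (-29.9655, -14.0345) does not contain 0, so the difference is significant.

significant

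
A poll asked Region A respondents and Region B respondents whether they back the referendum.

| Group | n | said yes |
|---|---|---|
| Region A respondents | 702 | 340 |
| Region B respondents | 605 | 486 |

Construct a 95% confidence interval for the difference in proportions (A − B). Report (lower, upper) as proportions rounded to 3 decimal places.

First, p̂₁ = 340/702 = 0.4843; p̂₂ = 486/605 = 0.8033.
The two standard errors are √(0.4843×0.5157/702) = 0.01886 and √(0.8033×0.1967/605) = 0.01616.
Because the samples are independent, SE_diff = √(0.01886² + 0.01616²) = 0.02484.
Using z* = 1.960 for 95%, ME = 1.960 × 0.02484 = 0.04869.
p̂₁ − p̂₂ = -0.3190; interval -0.3190 ± 0.04869 gives (-0.368, -0.270).

(-0.368, -0.270)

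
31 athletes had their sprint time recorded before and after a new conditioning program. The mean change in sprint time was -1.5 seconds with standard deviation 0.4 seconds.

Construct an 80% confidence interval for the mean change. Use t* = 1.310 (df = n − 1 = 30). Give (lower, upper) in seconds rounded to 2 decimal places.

This is a matched-pairs design, so SE = s_d/√n = 0.4/√31 = 0.0718.
Margin = 1.310 × 0.0718 = 0.0941; the interval is -1.5 ± 0.0941 = (-1.59, -1.41).

(-1.59, -1.41)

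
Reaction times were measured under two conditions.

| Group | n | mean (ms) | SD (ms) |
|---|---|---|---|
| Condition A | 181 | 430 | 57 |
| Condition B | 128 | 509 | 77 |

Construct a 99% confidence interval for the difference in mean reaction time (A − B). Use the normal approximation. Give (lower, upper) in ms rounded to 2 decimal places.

Standard errors of each mean: 57/√181 = 4.2368 and 77/√128 = 6.8059.
SE(x̄₁ − x̄₂) = √(4.2368² + 6.8059²) = 8.0169 for independent samples with unequal variances.
With z* = 2.576, the margin is 2.576 × 8.0169 = 20.6515.
x̄₁ − x̄₂ = 430 − 509 = -79.0000; the interval is -79.0000 ± 20.6515 = (-99.65, -58.35).

(-99.65, -58.35)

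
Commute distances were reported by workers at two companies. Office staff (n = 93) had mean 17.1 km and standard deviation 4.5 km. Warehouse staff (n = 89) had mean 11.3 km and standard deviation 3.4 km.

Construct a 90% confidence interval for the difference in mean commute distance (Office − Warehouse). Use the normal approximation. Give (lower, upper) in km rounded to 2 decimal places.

Per-group SEs: s₁/√n₁ = 4.5/√93 = 0.4666, s₂/√n₂ = 3.4/√89 = 0.3604.
Unpooled SE of the difference: √(0.21771556 + 0.12988816) = 0.5896.
Margin of error = z* · SE = 1.645 × 0.5896 = 0.9699.
x̄₁ − x̄₂ = 17.1 − 11.3 = 5.8000.
CI: 5.8000 ± 0.9699 = (4.83, 6.77).

(4.83, 6.77)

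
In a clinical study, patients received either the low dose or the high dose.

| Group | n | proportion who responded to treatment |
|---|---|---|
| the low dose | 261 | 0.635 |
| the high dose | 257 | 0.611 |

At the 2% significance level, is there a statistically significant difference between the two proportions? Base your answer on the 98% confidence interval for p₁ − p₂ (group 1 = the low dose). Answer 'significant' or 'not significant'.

not significant

The two standard errors are √(0.6350×0.3650/261) = 0.02980 and √(0.6110×0.3890/257) = 0.03041.
Because the samples are independent, SE_diff = √(0.02980² + 0.03041²) = 0.04258.
Using z* = 2.326 for 98%, ME = 2.326 × 0.04258 = 0.09904.
p̂₁ − p̂₂ = 0.0240; interval 0.0240 ± 0.09904 gives (-0.07504, 0.12304).
The interval (-0.07504, 0.12304) contains 0, so the difference is not significant.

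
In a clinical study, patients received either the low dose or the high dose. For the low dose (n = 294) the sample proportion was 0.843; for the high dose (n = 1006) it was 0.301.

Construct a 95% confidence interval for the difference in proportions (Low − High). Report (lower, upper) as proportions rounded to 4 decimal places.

(0.4917, 0.5923)

Each SE is √(p̂(1−p̂)/n): √(0.8430·0.1570/294) = 0.02122 and √(0.3010·0.6990/1006) = 0.01446.
SE(p̂₁ − p̂₂) = √(SE₁² + SE₂²) = √(0.0004502884 + 0.0002090916) = 0.02568, since the two samples are independent.
At 95% confidence z* = 1.960; margin = 1.960 × 0.02568 = 0.05033.
The difference is 0.8430 − 0.3010 = 0.5420, so the interval is 0.5420 ± 0.05033 = (0.4917, 0.5923).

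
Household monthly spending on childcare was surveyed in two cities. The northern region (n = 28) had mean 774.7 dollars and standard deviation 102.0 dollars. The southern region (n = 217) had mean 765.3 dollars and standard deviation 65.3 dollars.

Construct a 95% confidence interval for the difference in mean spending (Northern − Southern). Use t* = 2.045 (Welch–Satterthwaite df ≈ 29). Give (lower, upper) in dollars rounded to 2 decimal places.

Per-group SEs: s₁/√n₁ = 102.0/√28 = 19.2762, s₂/√n₂ = 65.3/√217 = 4.4329.
Unpooled SE of the difference: √(371.57188644 + 19.65060241) = 19.7793.
Margin of error = t* · SE = 2.045 × 19.7793 = 40.4487.
x̄₁ − x̄₂ = 774.7 − 765.3 = 9.4000.
CI: 9.4000 ± 40.4487 = (-31.05, 49.85).

(-31.05, 49.85)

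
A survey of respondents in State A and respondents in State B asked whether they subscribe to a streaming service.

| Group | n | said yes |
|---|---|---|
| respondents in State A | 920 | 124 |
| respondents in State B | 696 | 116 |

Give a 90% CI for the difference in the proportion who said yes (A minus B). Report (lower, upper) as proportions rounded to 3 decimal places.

Sample proportions: 124/920 = 0.1348, 116/696 = 0.1667.
Each SE is √(p̂(1−p̂)/n): √(0.1348·0.8652/920) = 0.01126 and √(0.1667·0.8333/696) = 0.01413.
SE(p̂₁ − p̂₂) = √(SE₁² + SE₂²) = √(0.0001267876 + 0.0001996569) = 0.01807, since the two samples are independent.
At 90% confidence z* = 1.645; margin = 1.645 × 0.01807 = 0.02973.
The difference is 0.1348 − 0.1667 = -0.0319, so the interval is -0.0319 ± 0.02973 = (-0.062, -0.002).

(-0.062, -0.002)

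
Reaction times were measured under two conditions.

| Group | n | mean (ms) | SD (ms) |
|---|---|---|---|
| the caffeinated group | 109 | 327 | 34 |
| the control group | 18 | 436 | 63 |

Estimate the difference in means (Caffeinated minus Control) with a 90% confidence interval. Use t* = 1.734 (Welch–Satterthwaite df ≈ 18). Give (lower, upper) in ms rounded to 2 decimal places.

Standard errors of each mean: 34/√109 = 3.2566 and 63/√18 = 14.8492.
SE(x̄₁ − x̄₂) = √(3.2566² + 14.8492²) = 15.2021 for independent samples with unequal variances.
With t* = 1.734, the margin is 1.734 × 15.2021 = 26.3604.
x̄₁ − x̄₂ = 327 − 436 = -109.0000; the interval is -109.0000 ± 26.3604 = (-135.36, -82.64).

(-135.36, -82.64)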